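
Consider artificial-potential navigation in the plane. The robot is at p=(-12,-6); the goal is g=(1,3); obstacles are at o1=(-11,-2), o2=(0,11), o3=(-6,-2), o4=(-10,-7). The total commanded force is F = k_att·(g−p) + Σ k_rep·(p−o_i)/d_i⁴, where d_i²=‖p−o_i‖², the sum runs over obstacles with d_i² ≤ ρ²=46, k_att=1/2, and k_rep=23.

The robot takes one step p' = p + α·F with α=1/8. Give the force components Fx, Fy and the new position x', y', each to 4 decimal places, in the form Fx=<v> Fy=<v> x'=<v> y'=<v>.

F_att = 1/2·(g−p) = 1/2·(13,9) = (6.5000,4.5000)
o1: d²=17 ≤ ρ²=46; F_rep = 23·(-1,-4)/17² = (-0.0796,-0.3183)
o2: d²=433 > ρ²=46 → inactive
o3: d²=52 > ρ²=46 → inactive
o4: d²=5 ≤ ρ²=46; F_rep = 23·(-2,1)/5² = (-1.8400,0.9200)
F = F_att + ΣF_rep = (4.5804,5.1017)
p' = p + 1/8·F = (-11.4274,-5.3623)

Fx=4.5804 Fy=5.1017 x'=-11.4274 y'=-5.3623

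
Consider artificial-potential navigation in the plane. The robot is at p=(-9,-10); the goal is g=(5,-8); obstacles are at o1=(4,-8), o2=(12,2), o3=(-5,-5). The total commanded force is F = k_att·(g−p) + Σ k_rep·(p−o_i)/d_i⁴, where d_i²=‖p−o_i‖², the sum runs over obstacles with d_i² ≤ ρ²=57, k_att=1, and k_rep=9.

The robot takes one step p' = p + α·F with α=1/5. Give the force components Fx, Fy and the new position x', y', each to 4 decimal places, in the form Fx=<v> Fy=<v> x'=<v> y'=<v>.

Fx=13.9786 Fy=1.9732 x'=-6.2043 y'=-9.6054

F_att = 1·(g−p) = 1·(14,2) = (14.0000,2.0000)
o1: d²=173 > ρ²=57 → inactive
o2: d²=585 > ρ²=57 → inactive
o3: d²=41 ≤ ρ²=57; F_rep = 9·(-4,-5)/41² = (-0.0214,-0.0268)
F = F_att + ΣF_rep = (13.9786,1.9732)
p' = p + 1/5·F = (-6.2043,-9.6054)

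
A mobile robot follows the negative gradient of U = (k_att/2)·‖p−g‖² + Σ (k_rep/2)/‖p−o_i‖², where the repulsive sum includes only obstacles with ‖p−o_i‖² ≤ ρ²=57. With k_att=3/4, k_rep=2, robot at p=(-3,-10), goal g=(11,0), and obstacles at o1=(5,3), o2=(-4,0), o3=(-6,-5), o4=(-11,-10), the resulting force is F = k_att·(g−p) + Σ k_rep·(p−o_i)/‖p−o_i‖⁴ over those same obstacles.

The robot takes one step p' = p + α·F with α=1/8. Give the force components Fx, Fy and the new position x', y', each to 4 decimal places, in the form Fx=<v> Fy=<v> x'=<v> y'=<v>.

Fx=10.5052 Fy=7.4913 x'=-1.6869 y'=-9.0636

F_att = 3/4·(g−p) = 3/4·(14,10) = (10.5000,7.5000)
o1: d²=233 > ρ²=57 → inactive
o2: d²=101 > ρ²=57 → inactive
o3: d²=34 ≤ ρ²=57; F_rep = 2·(3,-5)/34² = (0.0052,-0.0087)
o4: d²=64 > ρ²=57 → inactive
F = F_att + ΣF_rep = (10.5052,7.4913)
p' = p + 1/8·F = (-1.6869,-9.0636)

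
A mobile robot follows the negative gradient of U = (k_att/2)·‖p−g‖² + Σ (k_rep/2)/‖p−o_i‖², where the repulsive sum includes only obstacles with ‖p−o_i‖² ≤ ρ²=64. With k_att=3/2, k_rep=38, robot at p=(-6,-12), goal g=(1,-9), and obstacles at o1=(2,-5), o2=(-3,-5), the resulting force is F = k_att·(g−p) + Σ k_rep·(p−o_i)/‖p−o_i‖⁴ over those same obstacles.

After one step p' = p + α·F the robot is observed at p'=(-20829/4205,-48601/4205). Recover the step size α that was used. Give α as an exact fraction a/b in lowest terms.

F_att = 3/2·(g−p) = 3/2·(7,3) = (10.5000,4.5000)
o1: d²=113 > ρ²=64 → inactive
o2: d²=58 ≤ ρ²=64; F_rep = 38·(-3,-7)/58² = (-0.0339,-0.0791)
F = F_att + ΣF_rep = (10.4661,4.4209)
Δp = p'−p = (1.0466,0.4421); α = Δx/Fx = (4401/4205) / (8802/841) = 1/10
check: Δy/Fy = (1859/4205) / (3718/841) = 1/10 ✓

α = 1/10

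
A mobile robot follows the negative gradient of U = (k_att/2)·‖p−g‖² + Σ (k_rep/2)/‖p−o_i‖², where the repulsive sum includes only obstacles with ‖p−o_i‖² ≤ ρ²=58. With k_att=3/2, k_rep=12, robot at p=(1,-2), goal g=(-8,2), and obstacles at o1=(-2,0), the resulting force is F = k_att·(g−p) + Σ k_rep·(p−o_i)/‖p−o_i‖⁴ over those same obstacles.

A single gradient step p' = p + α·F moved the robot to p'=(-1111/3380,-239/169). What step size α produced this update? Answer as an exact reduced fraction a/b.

F_att = 3/2·(g−p) = 3/2·(-9,4) = (-13.5000,6.0000)
o1: d²=13 ≤ ρ²=58; F_rep = 12·(3,-2)/13² = (0.2130,-0.1420)
F = F_att + ΣF_rep = (-13.2870,5.8580)
Δp = p'−p = (-1.3287,0.5858); α = Δx/Fx = (-4491/3380) / (-4491/338) = 1/10
check: Δy/Fy = (99/169) / (990/169) = 1/10 ✓

α = 1/10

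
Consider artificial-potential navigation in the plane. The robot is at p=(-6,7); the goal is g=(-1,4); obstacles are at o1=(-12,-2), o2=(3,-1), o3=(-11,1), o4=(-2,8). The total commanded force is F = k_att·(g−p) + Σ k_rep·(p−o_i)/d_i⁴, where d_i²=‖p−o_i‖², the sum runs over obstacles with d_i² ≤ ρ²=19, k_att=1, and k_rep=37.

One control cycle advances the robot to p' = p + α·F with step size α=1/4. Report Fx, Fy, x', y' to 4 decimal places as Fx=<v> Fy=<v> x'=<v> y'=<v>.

F_att = 1·(g−p) = 1·(5,-3) = (5.0000,-3.0000)
o1: d²=117 > ρ²=19 → inactive
o2: d²=145 > ρ²=19 → inactive
o3: d²=61 > ρ²=19 → inactive
o4: d²=17 ≤ ρ²=19; F_rep = 37·(-4,-1)/17² = (-0.5121,-0.1280)
F = F_att + ΣF_rep = (4.4879,-3.1280)
p' = p + 1/4·F = (-4.8780,6.2180)

Fx=4.4879 Fy=-3.1280 x'=-4.8780 y'=6.2180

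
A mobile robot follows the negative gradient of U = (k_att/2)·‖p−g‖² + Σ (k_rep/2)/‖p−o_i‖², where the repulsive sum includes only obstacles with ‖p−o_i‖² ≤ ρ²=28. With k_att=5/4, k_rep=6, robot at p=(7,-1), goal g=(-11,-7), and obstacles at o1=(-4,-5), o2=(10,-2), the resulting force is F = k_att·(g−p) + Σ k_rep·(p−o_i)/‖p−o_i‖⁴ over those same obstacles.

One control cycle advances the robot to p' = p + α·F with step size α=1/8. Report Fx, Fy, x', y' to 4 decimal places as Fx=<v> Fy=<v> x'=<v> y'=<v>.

Fx=-22.6800 Fy=-7.4400 x'=4.1650 y'=-1.9300

F_att = 5/4·(g−p) = 5/4·(-18,-6) = (-22.5000,-7.5000)
o1: d²=137 > ρ²=28 → inactive
o2: d²=10 ≤ ρ²=28; F_rep = 6·(-3,1)/10² = (-0.1800,0.0600)
F = F_att + ΣF_rep = (-22.6800,-7.4400)
p' = p + 1/8·F = (4.1650,-1.9300)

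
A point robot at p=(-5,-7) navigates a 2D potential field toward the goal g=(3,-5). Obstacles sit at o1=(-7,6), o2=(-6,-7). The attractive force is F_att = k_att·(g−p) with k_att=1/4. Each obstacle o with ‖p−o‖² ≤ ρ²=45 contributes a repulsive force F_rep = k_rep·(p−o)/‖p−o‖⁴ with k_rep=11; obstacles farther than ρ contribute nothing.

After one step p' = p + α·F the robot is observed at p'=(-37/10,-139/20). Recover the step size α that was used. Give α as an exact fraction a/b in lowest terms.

α = 1/10

F_att = 1/4·(g−p) = 1/4·(8,2) = (2.0000,0.5000)
o1: d²=173 > ρ²=45 → inactive
o2: d²=1 ≤ ρ²=45; F_rep = 11·(1,0)/1² = (11.0000,0.0000)
F = F_att + ΣF_rep = (13.0000,0.5000)
Δp = p'−p = (1.3000,0.0500); α = Δx/Fx = (13/10) / (13) = 1/10
check: Δy/Fy = (1/20) / (1/2) = 1/10 ✓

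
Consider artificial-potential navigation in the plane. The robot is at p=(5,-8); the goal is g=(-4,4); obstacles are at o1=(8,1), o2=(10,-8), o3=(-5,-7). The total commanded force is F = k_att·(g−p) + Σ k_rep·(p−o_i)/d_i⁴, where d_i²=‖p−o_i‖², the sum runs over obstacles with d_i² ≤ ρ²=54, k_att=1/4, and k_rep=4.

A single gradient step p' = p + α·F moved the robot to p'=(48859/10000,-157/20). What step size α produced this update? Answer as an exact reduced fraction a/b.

α = 1/20

F_att = 1/4·(g−p) = 1/4·(-9,12) = (-2.2500,3.0000)
o1: d²=90 > ρ²=54 → inactive
o2: d²=25 ≤ ρ²=54; F_rep = 4·(-5,0)/25² = (-0.0320,0.0000)
o3: d²=101 > ρ²=54 → inactive
F = F_att + ΣF_rep = (-2.2820,3.0000)
Δp = p'−p = (-0.1141,0.1500); α = Δx/Fx = (-1141/10000) / (-1141/500) = 1/20
check: Δy/Fy = (3/20) / (3) = 1/20 ✓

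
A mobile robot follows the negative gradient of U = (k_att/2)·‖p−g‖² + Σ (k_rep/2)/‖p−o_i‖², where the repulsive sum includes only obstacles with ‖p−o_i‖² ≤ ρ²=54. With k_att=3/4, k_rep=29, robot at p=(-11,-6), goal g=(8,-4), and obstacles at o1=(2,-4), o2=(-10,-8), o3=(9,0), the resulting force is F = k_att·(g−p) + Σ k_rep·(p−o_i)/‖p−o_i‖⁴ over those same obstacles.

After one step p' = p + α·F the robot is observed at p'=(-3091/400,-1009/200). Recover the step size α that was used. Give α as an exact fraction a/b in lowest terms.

F_att = 3/4·(g−p) = 3/4·(19,2) = (14.2500,1.5000)
o1: d²=173 > ρ²=54 → inactive
o2: d²=5 ≤ ρ²=54; F_rep = 29·(-1,2)/5² = (-1.1600,2.3200)
o3: d²=436 > ρ²=54 → inactive
F = F_att + ΣF_rep = (13.0900,3.8200)
Δp = p'−p = (3.2725,0.9550); α = Δx/Fx = (1309/400) / (1309/100) = 1/4
check: Δy/Fy = (191/200) / (191/50) = 1/4 ✓

α = 1/4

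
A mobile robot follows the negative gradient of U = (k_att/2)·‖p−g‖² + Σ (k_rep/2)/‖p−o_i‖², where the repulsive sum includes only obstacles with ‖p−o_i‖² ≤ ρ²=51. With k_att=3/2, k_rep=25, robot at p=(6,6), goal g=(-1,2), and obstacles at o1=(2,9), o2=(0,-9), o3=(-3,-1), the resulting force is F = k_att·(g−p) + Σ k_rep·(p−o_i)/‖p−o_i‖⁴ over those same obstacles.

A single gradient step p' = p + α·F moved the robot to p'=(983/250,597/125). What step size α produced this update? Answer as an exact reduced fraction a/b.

α = 1/5

F_att = 3/2·(g−p) = 3/2·(-7,-4) = (-10.5000,-6.0000)
o1: d²=25 ≤ ρ²=51; F_rep = 25·(4,-3)/25² = (0.1600,-0.1200)
o2: d²=261 > ρ²=51 → inactive
o3: d²=130 > ρ²=51 → inactive
F = F_att + ΣF_rep = (-10.3400,-6.1200)
Δp = p'−p = (-2.0680,-1.2240); α = Δx/Fx = (-517/250) / (-517/50) = 1/5
check: Δy/Fy = (-153/125) / (-153/25) = 1/5 ✓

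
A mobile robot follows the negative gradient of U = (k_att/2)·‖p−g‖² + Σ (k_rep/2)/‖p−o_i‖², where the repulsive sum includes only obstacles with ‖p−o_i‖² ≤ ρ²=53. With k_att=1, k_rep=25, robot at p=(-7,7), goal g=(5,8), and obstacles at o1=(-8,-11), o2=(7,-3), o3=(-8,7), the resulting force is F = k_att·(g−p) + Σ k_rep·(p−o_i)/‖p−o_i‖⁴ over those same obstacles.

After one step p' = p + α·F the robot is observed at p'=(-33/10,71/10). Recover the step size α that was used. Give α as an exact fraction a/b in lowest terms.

α = 1/10

F_att = 1·(g−p) = 1·(12,1) = (12.0000,1.0000)
o1: d²=325 > ρ²=53 → inactive
o2: d²=296 > ρ²=53 → inactive
o3: d²=1 ≤ ρ²=53; F_rep = 25·(1,0)/1² = (25.0000,0.0000)
F = F_att + ΣF_rep = (37.0000,1.0000)
Δp = p'−p = (3.7000,0.1000); α = Δx/Fx = (37/10) / (37) = 1/10
check: Δy/Fy = (1/10) / (1) = 1/10 ✓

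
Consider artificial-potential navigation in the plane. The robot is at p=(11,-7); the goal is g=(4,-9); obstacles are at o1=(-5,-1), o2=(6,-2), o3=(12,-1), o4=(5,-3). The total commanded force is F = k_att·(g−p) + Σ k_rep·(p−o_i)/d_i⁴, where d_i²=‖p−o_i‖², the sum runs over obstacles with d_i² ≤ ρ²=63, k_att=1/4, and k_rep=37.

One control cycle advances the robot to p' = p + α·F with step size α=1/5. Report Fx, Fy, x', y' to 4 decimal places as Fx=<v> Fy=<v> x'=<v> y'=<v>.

F_att = 1/4·(g−p) = 1/4·(-7,-2) = (-1.7500,-0.5000)
o1: d²=292 > ρ²=63 → inactive
o2: d²=50 ≤ ρ²=63; F_rep = 37·(5,-5)/50² = (0.0740,-0.0740)
o3: d²=37 ≤ ρ²=63; F_rep = 37·(-1,-6)/37² = (-0.0270,-0.1622)
o4: d²=52 ≤ ρ²=63; F_rep = 37·(6,-4)/52² = (0.0821,-0.0547)
F = F_att + ΣF_rep = (-1.6209,-0.7909)
p' = p + 1/5·F = (10.6758,-7.1582)

Fx=-1.6209 Fy=-0.7909 x'=10.6758 y'=-7.1582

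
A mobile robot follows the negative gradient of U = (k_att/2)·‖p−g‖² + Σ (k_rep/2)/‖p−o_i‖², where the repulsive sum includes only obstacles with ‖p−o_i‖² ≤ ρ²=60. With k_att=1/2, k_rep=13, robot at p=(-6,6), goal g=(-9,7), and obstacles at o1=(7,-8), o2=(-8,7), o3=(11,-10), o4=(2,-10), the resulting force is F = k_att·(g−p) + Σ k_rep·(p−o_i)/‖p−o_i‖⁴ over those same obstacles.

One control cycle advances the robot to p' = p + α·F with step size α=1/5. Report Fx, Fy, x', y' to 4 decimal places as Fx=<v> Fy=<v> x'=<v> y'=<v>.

F_att = 1/2·(g−p) = 1/2·(-3,1) = (-1.5000,0.5000)
o1: d²=365 > ρ²=60 → inactive
o2: d²=5 ≤ ρ²=60; F_rep = 13·(2,-1)/5² = (1.0400,-0.5200)
o3: d²=545 > ρ²=60 → inactive
o4: d²=320 > ρ²=60 → inactive
F = F_att + ΣF_rep = (-0.4600,-0.0200)
p' = p + 1/5·F = (-6.0920,5.9960)

Fx=-0.4600 Fy=-0.0200 x'=-6.0920 y'=5.9960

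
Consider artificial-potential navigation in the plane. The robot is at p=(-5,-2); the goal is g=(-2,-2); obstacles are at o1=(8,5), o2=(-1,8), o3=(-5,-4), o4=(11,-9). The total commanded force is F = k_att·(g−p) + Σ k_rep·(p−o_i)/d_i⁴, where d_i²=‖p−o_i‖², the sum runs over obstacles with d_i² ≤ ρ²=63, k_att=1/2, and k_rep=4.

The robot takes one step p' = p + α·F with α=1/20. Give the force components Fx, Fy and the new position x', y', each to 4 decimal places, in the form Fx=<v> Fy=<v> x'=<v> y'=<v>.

Fx=1.5000 Fy=0.5000 x'=-4.9250 y'=-1.9750

F_att = 1/2·(g−p) = 1/2·(3,0) = (1.5000,0.0000)
o1: d²=218 > ρ²=63 → inactive
o2: d²=116 > ρ²=63 → inactive
o3: d²=4 ≤ ρ²=63; F_rep = 4·(0,2)/4² = (0.0000,0.5000)
o4: d²=305 > ρ²=63 → inactive
F = F_att + ΣF_rep = (1.5000,0.5000)
p' = p + 1/20·F = (-4.9250,-1.9750)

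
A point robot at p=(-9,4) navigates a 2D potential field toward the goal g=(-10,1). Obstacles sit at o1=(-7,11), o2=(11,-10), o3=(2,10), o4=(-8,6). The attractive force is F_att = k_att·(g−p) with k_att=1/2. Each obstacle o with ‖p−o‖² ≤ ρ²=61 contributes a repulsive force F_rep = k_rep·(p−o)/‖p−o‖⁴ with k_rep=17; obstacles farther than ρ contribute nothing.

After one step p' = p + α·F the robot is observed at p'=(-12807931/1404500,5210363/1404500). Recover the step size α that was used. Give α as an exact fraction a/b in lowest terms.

α = 1/10

F_att = 1/2·(g−p) = 1/2·(-1,-3) = (-0.5000,-1.5000)
o1: d²=53 ≤ ρ²=61; F_rep = 17·(-2,-7)/53² = (-0.0121,-0.0424)
o2: d²=596 > ρ²=61 → inactive
o3: d²=157 > ρ²=61 → inactive
o4: d²=5 ≤ ρ²=61; F_rep = 17·(-1,-2)/5² = (-0.6800,-1.3600)
F = F_att + ΣF_rep = (-1.1921,-2.9024)
Δp = p'−p = (-0.1192,-0.2902); α = Δx/Fx = (-167431/1404500) / (-167431/140450) = 1/10
check: Δy/Fy = (-407637/1404500) / (-407637/140450) = 1/10 ✓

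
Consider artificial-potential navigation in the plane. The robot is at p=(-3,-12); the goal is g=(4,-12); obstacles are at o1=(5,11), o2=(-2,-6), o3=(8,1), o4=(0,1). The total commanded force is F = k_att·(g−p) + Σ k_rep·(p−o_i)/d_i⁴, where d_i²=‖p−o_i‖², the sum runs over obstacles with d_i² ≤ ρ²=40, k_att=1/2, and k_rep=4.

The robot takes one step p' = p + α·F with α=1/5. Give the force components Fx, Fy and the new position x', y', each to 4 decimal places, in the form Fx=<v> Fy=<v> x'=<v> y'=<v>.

F_att = 1/2·(g−p) = 1/2·(7,0) = (3.5000,0.0000)
o1: d²=593 > ρ²=40 → inactive
o2: d²=37 ≤ ρ²=40; F_rep = 4·(-1,-6)/37² = (-0.0029,-0.0175)
o3: d²=290 > ρ²=40 → inactive
o4: d²=178 > ρ²=40 → inactive
F = F_att + ΣF_rep = (3.4971,-0.0175)
p' = p + 1/5·F = (-2.3006,-12.0035)

Fx=3.4971 Fy=-0.0175 x'=-2.3006 y'=-12.0035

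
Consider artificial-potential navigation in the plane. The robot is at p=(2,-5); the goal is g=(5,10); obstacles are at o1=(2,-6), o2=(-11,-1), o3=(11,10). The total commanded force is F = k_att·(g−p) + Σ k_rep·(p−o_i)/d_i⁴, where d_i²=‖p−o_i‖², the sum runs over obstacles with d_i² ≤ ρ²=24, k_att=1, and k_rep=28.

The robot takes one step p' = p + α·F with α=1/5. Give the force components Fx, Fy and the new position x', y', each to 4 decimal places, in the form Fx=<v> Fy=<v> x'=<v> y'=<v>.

Fx=3.0000 Fy=43.0000 x'=2.6000 y'=3.6000

F_att = 1·(g−p) = 1·(3,15) = (3.0000,15.0000)
o1: d²=1 ≤ ρ²=24; F_rep = 28·(0,1)/1² = (0.0000,28.0000)
o2: d²=185 > ρ²=24 → inactive
o3: d²=306 > ρ²=24 → inactive
F = F_att + ΣF_rep = (3.0000,43.0000)
p' = p + 1/5·F = (2.6000,3.6000)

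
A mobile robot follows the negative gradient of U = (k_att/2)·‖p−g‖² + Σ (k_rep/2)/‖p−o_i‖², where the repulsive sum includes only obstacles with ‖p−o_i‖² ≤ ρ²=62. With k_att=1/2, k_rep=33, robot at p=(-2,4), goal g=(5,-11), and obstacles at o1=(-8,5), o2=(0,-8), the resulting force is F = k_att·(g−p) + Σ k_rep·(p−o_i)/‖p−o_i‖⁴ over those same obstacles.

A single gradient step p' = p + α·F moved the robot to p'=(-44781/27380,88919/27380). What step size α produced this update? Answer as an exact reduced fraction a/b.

α = 1/10

F_att = 1/2·(g−p) = 1/2·(7,-15) = (3.5000,-7.5000)
o1: d²=37 ≤ ρ²=62; F_rep = 33·(6,-1)/37² = (0.1446,-0.0241)
o2: d²=148 > ρ²=62 → inactive
F = F_att + ΣF_rep = (3.6446,-7.5241)
Δp = p'−p = (0.3645,-0.7524); α = Δx/Fx = (9979/27380) / (9979/2738) = 1/10
check: Δy/Fy = (-20601/27380) / (-20601/2738) = 1/10 ✓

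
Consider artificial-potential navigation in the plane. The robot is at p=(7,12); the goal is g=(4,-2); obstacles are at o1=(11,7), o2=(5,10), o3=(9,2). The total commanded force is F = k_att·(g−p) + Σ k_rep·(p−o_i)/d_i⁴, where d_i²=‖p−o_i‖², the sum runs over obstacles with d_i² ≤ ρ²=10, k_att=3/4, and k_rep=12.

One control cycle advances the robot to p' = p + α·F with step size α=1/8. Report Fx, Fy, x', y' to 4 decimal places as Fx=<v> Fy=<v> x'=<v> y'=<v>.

F_att = 3/4·(g−p) = 3/4·(-3,-14) = (-2.2500,-10.5000)
o1: d²=41 > ρ²=10 → inactive
o2: d²=8 ≤ ρ²=10; F_rep = 12·(2,2)/8² = (0.3750,0.3750)
o3: d²=104 > ρ²=10 → inactive
F = F_att + ΣF_rep = (-1.8750,-10.1250)
p' = p + 1/8·F = (6.7656,10.7344)

Fx=-1.8750 Fy=-10.1250 x'=6.7656 y'=10.7344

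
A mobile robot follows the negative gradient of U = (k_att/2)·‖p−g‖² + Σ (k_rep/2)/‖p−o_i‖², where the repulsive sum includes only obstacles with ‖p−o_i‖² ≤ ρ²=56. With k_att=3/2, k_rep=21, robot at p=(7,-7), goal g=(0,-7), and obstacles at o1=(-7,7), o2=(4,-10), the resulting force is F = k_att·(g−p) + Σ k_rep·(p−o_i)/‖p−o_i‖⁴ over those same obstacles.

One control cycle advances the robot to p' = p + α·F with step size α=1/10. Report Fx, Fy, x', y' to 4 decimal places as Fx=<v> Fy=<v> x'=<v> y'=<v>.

F_att = 3/2·(g−p) = 3/2·(-7,0) = (-10.5000,0.0000)
o1: d²=392 > ρ²=56 → inactive
o2: d²=18 ≤ ρ²=56; F_rep = 21·(3,3)/18² = (0.1944,0.1944)
F = F_att + ΣF_rep = (-10.3056,0.1944)
p' = p + 1/10·F = (5.9694,-6.9806)

Fx=-10.3056 Fy=0.1944 x'=5.9694 y'=-6.9806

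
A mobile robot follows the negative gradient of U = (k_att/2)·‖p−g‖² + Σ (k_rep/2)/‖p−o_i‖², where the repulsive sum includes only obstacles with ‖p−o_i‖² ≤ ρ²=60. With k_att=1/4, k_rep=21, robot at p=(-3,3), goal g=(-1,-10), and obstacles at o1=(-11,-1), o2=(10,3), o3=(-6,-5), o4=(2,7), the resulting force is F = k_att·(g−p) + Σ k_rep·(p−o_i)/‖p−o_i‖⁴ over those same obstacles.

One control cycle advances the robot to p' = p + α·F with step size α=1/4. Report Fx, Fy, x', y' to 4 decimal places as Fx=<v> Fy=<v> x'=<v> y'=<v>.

Fx=0.4375 Fy=-3.3000 x'=-2.8906 y'=2.1750

F_att = 1/4·(g−p) = 1/4·(2,-13) = (0.5000,-3.2500)
o1: d²=80 > ρ²=60 → inactive
o2: d²=169 > ρ²=60 → inactive
o3: d²=73 > ρ²=60 → inactive
o4: d²=41 ≤ ρ²=60; F_rep = 21·(-5,-4)/41² = (-0.0625,-0.0500)
F = F_att + ΣF_rep = (0.4375,-3.3000)
p' = p + 1/4·F = (-2.8906,2.1750)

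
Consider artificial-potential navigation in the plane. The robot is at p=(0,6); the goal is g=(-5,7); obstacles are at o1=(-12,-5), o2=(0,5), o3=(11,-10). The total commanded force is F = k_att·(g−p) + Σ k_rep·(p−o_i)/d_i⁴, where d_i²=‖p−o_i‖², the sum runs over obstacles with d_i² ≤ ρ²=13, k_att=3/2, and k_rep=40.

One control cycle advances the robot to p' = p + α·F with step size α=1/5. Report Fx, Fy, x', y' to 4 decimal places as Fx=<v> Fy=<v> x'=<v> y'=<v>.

F_att = 3/2·(g−p) = 3/2·(-5,1) = (-7.5000,1.5000)
o1: d²=265 > ρ²=13 → inactive
o2: d²=1 ≤ ρ²=13; F_rep = 40·(0,1)/1² = (0.0000,40.0000)
o3: d²=377 > ρ²=13 → inactive
F = F_att + ΣF_rep = (-7.5000,41.5000)
p' = p + 1/5·F = (-1.5000,14.3000)

Fx=-7.5000 Fy=41.5000 x'=-1.5000 y'=14.3000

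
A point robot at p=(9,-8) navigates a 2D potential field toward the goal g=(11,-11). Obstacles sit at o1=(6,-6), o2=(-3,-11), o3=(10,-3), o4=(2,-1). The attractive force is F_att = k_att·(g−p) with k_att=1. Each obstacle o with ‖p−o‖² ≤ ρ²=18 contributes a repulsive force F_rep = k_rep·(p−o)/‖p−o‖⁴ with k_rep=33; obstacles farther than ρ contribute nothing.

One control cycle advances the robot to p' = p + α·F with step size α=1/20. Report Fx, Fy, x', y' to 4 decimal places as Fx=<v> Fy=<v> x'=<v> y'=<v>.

F_att = 1·(g−p) = 1·(2,-3) = (2.0000,-3.0000)
o1: d²=13 ≤ ρ²=18; F_rep = 33·(3,-2)/13² = (0.5858,-0.3905)
o2: d²=153 > ρ²=18 → inactive
o3: d²=26 > ρ²=18 → inactive
o4: d²=98 > ρ²=18 → inactive
F = F_att + ΣF_rep = (2.5858,-3.3905)
p' = p + 1/20·F = (9.1293,-8.1695)

Fx=2.5858 Fy=-3.3905 x'=9.1293 y'=-8.1695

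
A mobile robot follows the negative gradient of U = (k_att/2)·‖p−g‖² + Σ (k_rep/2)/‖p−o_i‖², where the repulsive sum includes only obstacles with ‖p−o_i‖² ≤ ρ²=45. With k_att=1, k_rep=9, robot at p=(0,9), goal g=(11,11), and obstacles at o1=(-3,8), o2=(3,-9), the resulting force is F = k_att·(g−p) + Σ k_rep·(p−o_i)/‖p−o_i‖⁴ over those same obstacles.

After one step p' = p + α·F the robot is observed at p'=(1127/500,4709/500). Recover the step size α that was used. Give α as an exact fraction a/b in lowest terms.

α = 1/5

F_att = 1·(g−p) = 1·(11,2) = (11.0000,2.0000)
o1: d²=10 ≤ ρ²=45; F_rep = 9·(3,1)/10² = (0.2700,0.0900)
o2: d²=333 > ρ²=45 → inactive
F = F_att + ΣF_rep = (11.2700,2.0900)
Δp = p'−p = (2.2540,0.4180); α = Δx/Fx = (1127/500) / (1127/100) = 1/5
check: Δy/Fy = (209/500) / (209/100) = 1/5 ✓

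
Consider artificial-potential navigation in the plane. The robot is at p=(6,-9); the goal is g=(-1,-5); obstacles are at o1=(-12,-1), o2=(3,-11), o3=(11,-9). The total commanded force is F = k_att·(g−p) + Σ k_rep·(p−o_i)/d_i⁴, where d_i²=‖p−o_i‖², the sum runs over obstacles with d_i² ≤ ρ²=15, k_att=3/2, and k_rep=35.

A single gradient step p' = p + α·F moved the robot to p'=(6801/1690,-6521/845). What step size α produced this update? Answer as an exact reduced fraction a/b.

F_att = 3/2·(g−p) = 3/2·(-7,4) = (-10.5000,6.0000)
o1: d²=388 > ρ²=15 → inactive
o2: d²=13 ≤ ρ²=15; F_rep = 35·(3,2)/13² = (0.6213,0.4142)
o3: d²=25 > ρ²=15 → inactive
F = F_att + ΣF_rep = (-9.8787,6.4142)
Δp = p'−p = (-1.9757,1.2828); α = Δx/Fx = (-3339/1690) / (-3339/338) = 1/5
check: Δy/Fy = (1084/845) / (1084/169) = 1/5 ✓

α = 1/5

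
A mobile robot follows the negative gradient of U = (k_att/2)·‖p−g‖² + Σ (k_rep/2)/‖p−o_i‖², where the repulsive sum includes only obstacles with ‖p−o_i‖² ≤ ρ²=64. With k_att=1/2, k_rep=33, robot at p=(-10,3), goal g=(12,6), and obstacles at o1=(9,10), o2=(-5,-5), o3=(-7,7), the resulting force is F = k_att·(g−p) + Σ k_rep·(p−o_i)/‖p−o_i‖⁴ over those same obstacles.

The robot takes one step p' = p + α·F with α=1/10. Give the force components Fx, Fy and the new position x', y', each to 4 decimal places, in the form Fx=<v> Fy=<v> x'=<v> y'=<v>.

F_att = 1/2·(g−p) = 1/2·(22,3) = (11.0000,1.5000)
o1: d²=410 > ρ²=64 → inactive
o2: d²=89 > ρ²=64 → inactive
o3: d²=25 ≤ ρ²=64; F_rep = 33·(-3,-4)/25² = (-0.1584,-0.2112)
F = F_att + ΣF_rep = (10.8416,1.2888)
p' = p + 1/10·F = (-8.9158,3.1289)

Fx=10.8416 Fy=1.2888 x'=-8.9158 y'=3.1289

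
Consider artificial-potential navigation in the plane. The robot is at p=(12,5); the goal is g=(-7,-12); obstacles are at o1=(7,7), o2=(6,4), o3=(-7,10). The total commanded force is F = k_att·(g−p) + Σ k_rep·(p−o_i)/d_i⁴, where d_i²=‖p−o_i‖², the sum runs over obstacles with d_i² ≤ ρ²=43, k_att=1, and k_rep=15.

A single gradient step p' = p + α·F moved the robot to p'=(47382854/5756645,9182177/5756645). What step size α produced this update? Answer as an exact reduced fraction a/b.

F_att = 1·(g−p) = 1·(-19,-17) = (-19.0000,-17.0000)
o1: d²=29 ≤ ρ²=43; F_rep = 15·(5,-2)/29² = (0.0892,-0.0357)
o2: d²=37 ≤ ρ²=43; F_rep = 15·(6,1)/37² = (0.0657,0.0110)
o3: d²=386 > ρ²=43 → inactive
F = F_att + ΣF_rep = (-18.8451,-17.0247)
Δp = p'−p = (-3.7690,-3.4049); α = Δx/Fx = (-21696886/5756645) / (-21696886/1151329) = 1/5
check: Δy/Fy = (-19601048/5756645) / (-19601048/1151329) = 1/5 ✓

α = 1/5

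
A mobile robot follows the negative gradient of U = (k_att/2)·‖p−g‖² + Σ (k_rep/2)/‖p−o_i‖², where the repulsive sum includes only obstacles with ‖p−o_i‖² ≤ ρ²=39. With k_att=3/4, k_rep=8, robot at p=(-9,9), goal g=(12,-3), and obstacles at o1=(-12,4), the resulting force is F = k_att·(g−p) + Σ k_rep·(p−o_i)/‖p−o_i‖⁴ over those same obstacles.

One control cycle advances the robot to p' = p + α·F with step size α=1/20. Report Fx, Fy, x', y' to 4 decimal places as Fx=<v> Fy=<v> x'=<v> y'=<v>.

Fx=15.7708 Fy=-8.9654 x'=-8.2115 y'=8.5517

F_att = 3/4·(g−p) = 3/4·(21,-12) = (15.7500,-9.0000)
o1: d²=34 ≤ ρ²=39; F_rep = 8·(3,5)/34² = (0.0208,0.0346)
F = F_att + ΣF_rep = (15.7708,-8.9654)
p' = p + 1/20·F = (-8.2115,8.5517)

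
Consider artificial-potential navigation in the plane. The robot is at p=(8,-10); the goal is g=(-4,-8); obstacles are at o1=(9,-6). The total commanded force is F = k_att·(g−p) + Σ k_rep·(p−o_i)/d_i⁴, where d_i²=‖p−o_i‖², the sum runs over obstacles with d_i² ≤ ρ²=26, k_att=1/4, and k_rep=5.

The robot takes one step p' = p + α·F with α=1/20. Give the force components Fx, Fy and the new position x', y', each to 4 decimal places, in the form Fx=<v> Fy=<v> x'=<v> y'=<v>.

F_att = 1/4·(g−p) = 1/4·(-12,2) = (-3.0000,0.5000)
o1: d²=17 ≤ ρ²=26; F_rep = 5·(-1,-4)/17² = (-0.0173,-0.0692)
F = F_att + ΣF_rep = (-3.0173,0.4308)
p' = p + 1/20·F = (7.8491,-9.9785)

Fx=-3.0173 Fy=0.4308 x'=7.8491 y'=-9.9785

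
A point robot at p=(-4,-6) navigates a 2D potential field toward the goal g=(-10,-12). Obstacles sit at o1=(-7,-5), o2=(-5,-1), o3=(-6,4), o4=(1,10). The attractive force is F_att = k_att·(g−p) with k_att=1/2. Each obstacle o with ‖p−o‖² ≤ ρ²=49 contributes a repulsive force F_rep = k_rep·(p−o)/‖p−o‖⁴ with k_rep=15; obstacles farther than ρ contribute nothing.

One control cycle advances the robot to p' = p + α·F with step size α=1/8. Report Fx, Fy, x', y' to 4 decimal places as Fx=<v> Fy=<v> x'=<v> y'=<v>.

Fx=-2.5278 Fy=-3.2609 x'=-4.3160 y'=-6.4076

F_att = 1/2·(g−p) = 1/2·(-6,-6) = (-3.0000,-3.0000)
o1: d²=10 ≤ ρ²=49; F_rep = 15·(3,-1)/10² = (0.4500,-0.1500)
o2: d²=26 ≤ ρ²=49; F_rep = 15·(1,-5)/26² = (0.0222,-0.1109)
o3: d²=104 > ρ²=49 → inactive
o4: d²=281 > ρ²=49 → inactive
F = F_att + ΣF_rep = (-2.5278,-3.2609)
p' = p + 1/8·F = (-4.3160,-6.4076)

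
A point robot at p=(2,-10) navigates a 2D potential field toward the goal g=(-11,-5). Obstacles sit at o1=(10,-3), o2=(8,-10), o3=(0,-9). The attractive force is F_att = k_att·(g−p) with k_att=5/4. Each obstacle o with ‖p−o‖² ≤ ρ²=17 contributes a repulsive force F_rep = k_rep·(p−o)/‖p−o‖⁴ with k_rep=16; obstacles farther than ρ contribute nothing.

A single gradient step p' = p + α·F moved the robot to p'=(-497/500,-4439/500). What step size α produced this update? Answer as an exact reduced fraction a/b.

F_att = 5/4·(g−p) = 5/4·(-13,5) = (-16.2500,6.2500)
o1: d²=113 > ρ²=17 → inactive
o2: d²=36 > ρ²=17 → inactive
o3: d²=5 ≤ ρ²=17; F_rep = 16·(2,-1)/5² = (1.2800,-0.6400)
F = F_att + ΣF_rep = (-14.9700,5.6100)
Δp = p'−p = (-2.9940,1.1220); α = Δx/Fx = (-1497/500) / (-1497/100) = 1/5
check: Δy/Fy = (561/500) / (561/100) = 1/5 ✓

α = 1/5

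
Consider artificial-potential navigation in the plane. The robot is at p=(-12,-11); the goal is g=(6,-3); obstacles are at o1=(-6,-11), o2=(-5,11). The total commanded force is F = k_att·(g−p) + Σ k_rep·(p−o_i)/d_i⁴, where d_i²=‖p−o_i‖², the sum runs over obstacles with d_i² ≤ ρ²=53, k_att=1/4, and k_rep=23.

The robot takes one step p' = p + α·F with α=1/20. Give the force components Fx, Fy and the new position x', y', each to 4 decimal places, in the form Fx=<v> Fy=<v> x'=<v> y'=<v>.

F_att = 1/4·(g−p) = 1/4·(18,8) = (4.5000,2.0000)
o1: d²=36 ≤ ρ²=53; F_rep = 23·(-6,0)/36² = (-0.1065,0.0000)
o2: d²=533 > ρ²=53 → inactive
F = F_att + ΣF_rep = (4.3935,2.0000)
p' = p + 1/20·F = (-11.7803,-10.9000)

Fx=4.3935 Fy=2.0000 x'=-11.7803 y'=-10.9000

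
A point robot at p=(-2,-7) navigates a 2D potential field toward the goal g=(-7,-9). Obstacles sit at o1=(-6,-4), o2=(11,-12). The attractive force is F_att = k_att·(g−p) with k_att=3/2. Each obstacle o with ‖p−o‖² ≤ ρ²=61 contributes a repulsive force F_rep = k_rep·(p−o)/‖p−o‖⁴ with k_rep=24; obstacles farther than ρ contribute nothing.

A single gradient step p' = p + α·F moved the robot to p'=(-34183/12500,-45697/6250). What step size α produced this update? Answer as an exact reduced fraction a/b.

α = 1/10

F_att = 3/2·(g−p) = 3/2·(-5,-2) = (-7.5000,-3.0000)
o1: d²=25 ≤ ρ²=61; F_rep = 24·(4,-3)/25² = (0.1536,-0.1152)
o2: d²=194 > ρ²=61 → inactive
F = F_att + ΣF_rep = (-7.3464,-3.1152)
Δp = p'−p = (-0.7346,-0.3115); α = Δx/Fx = (-9183/12500) / (-9183/1250) = 1/10
check: Δy/Fy = (-1947/6250) / (-1947/625) = 1/10 ✓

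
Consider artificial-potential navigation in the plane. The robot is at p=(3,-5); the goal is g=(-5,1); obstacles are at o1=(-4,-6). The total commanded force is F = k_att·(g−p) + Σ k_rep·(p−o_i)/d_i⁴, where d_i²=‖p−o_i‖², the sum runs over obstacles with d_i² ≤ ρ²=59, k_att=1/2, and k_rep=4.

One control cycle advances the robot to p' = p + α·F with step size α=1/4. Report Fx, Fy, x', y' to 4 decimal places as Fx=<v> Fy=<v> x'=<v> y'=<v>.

Fx=-3.9888 Fy=3.0016 x'=2.0028 y'=-4.2496

F_att = 1/2·(g−p) = 1/2·(-8,6) = (-4.0000,3.0000)
o1: d²=50 ≤ ρ²=59; F_rep = 4·(7,1)/50² = (0.0112,0.0016)
F = F_att + ΣF_rep = (-3.9888,3.0016)
p' = p + 1/4·F = (2.0028,-4.2496)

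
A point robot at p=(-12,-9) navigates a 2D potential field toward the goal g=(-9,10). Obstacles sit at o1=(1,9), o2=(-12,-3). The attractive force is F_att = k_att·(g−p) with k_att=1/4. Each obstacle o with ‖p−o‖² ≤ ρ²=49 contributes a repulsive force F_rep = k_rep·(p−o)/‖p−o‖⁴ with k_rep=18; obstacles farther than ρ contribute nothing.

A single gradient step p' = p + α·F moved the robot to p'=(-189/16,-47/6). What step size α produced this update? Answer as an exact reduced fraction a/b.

F_att = 1/4·(g−p) = 1/4·(3,19) = (0.7500,4.7500)
o1: d²=493 > ρ²=49 → inactive
o2: d²=36 ≤ ρ²=49; F_rep = 18·(0,-6)/36² = (0.0000,-0.0833)
F = F_att + ΣF_rep = (0.7500,4.6667)
Δp = p'−p = (0.1875,1.1667); α = Δx/Fx = (3/16) / (3/4) = 1/4
check: Δy/Fy = (7/6) / (14/3) = 1/4 ✓

α = 1/4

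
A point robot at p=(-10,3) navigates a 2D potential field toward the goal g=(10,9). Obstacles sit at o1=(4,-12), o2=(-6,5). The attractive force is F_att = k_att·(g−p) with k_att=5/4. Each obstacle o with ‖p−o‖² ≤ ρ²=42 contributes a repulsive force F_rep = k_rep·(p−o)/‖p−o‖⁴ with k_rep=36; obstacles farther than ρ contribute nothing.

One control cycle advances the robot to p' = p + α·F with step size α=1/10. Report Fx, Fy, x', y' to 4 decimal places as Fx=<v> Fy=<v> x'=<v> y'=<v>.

Fx=24.6400 Fy=7.3200 x'=-7.5360 y'=3.7320

F_att = 5/4·(g−p) = 5/4·(20,6) = (25.0000,7.5000)
o1: d²=421 > ρ²=42 → inactive
o2: d²=20 ≤ ρ²=42; F_rep = 36·(-4,-2)/20² = (-0.3600,-0.1800)
F = F_att + ΣF_rep = (24.6400,7.3200)
p' = p + 1/10·F = (-7.5360,3.7320)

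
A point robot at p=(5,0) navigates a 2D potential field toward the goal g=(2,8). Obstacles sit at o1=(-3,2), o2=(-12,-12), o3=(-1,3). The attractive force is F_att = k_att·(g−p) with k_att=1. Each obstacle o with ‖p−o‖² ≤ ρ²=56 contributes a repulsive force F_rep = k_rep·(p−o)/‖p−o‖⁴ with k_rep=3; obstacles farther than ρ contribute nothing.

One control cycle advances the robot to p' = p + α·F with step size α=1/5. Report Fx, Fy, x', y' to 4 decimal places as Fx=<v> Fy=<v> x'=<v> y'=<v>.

F_att = 1·(g−p) = 1·(-3,8) = (-3.0000,8.0000)
o1: d²=68 > ρ²=56 → inactive
o2: d²=433 > ρ²=56 → inactive
o3: d²=45 ≤ ρ²=56; F_rep = 3·(6,-3)/45² = (0.0089,-0.0044)
F = F_att + ΣF_rep = (-2.9911,7.9956)
p' = p + 1/5·F = (4.4018,1.5991)

Fx=-2.9911 Fy=7.9956 x'=4.4018 y'=1.5991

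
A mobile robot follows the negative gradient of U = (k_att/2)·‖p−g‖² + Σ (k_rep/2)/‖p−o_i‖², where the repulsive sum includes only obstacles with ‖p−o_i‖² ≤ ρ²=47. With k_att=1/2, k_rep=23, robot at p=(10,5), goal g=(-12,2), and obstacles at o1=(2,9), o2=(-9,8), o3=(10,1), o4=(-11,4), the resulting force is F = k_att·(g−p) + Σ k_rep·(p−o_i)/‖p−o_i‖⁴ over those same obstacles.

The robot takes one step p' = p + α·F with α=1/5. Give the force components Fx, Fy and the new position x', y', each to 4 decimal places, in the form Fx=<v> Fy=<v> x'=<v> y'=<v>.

F_att = 1/2·(g−p) = 1/2·(-22,-3) = (-11.0000,-1.5000)
o1: d²=80 > ρ²=47 → inactive
o2: d²=370 > ρ²=47 → inactive
o3: d²=16 ≤ ρ²=47; F_rep = 23·(0,4)/16² = (0.0000,0.3594)
o4: d²=442 > ρ²=47 → inactive
F = F_att + ΣF_rep = (-11.0000,-1.1406)
p' = p + 1/5·F = (7.8000,4.7719)

Fx=-11.0000 Fy=-1.1406 x'=7.8000 y'=4.7719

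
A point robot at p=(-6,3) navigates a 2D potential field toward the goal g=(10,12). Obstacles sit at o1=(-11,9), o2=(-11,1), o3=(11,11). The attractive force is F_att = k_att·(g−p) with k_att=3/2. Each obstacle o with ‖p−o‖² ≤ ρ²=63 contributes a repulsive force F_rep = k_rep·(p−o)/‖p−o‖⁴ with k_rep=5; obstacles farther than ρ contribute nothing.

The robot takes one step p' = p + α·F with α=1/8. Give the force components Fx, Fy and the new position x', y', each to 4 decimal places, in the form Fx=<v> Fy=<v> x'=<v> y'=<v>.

F_att = 3/2·(g−p) = 3/2·(16,9) = (24.0000,13.5000)
o1: d²=61 ≤ ρ²=63; F_rep = 5·(5,-6)/61² = (0.0067,-0.0081)
o2: d²=29 ≤ ρ²=63; F_rep = 5·(5,2)/29² = (0.0297,0.0119)
o3: d²=353 > ρ²=63 → inactive
F = F_att + ΣF_rep = (24.0364,13.5038)
p' = p + 1/8·F = (-2.9954,4.6880)

Fx=24.0364 Fy=13.5038 x'=-2.9954 y'=4.6880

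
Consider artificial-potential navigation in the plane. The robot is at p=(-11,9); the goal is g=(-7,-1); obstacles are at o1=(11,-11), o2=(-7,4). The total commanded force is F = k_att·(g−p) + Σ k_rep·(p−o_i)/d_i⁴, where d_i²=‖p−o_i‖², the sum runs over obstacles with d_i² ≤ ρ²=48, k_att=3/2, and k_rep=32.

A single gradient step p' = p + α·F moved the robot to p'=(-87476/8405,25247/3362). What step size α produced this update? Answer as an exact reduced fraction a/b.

α = 1/10

F_att = 3/2·(g−p) = 3/2·(4,-10) = (6.0000,-15.0000)
o1: d²=884 > ρ²=48 → inactive
o2: d²=41 ≤ ρ²=48; F_rep = 32·(-4,5)/41² = (-0.0761,0.0952)
F = F_att + ΣF_rep = (5.9239,-14.9048)
Δp = p'−p = (0.5924,-1.4905); α = Δx/Fx = (4979/8405) / (9958/1681) = 1/10
check: Δy/Fy = (-5011/3362) / (-25055/1681) = 1/10 ✓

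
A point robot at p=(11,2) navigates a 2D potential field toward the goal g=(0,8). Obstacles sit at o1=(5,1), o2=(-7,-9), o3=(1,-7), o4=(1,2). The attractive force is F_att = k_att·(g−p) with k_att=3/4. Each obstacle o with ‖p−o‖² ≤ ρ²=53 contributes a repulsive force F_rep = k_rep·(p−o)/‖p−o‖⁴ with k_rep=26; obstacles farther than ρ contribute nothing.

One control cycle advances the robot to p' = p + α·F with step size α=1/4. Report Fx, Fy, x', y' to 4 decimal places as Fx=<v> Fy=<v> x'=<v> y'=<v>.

Fx=-8.1360 Fy=4.5190 x'=8.9660 y'=3.1297

F_att = 3/4·(g−p) = 3/4·(-11,6) = (-8.2500,4.5000)
o1: d²=37 ≤ ρ²=53; F_rep = 26·(6,1)/37² = (0.1140,0.0190)
o2: d²=445 > ρ²=53 → inactive
o3: d²=181 > ρ²=53 → inactive
o4: d²=100 > ρ²=53 → inactive
F = F_att + ΣF_rep = (-8.1360,4.5190)
p' = p + 1/4·F = (8.9660,3.1297)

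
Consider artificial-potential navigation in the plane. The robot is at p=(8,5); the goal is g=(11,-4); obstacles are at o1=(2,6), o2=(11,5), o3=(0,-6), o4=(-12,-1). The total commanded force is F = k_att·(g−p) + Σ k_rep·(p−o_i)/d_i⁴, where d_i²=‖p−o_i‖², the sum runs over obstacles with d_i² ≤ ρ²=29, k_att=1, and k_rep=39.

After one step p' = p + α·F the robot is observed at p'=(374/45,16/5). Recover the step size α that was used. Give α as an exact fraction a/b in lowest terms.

F_att = 1·(g−p) = 1·(3,-9) = (3.0000,-9.0000)
o1: d²=37 > ρ²=29 → inactive
o2: d²=9 ≤ ρ²=29; F_rep = 39·(-3,0)/9² = (-1.4444,0.0000)
o3: d²=185 > ρ²=29 → inactive
o4: d²=436 > ρ²=29 → inactive
F = F_att + ΣF_rep = (1.5556,-9.0000)
Δp = p'−p = (0.3111,-1.8000); α = Δx/Fx = (14/45) / (14/9) = 1/5
check: Δy/Fy = (-9/5) / (-9) = 1/5 ✓

α = 1/5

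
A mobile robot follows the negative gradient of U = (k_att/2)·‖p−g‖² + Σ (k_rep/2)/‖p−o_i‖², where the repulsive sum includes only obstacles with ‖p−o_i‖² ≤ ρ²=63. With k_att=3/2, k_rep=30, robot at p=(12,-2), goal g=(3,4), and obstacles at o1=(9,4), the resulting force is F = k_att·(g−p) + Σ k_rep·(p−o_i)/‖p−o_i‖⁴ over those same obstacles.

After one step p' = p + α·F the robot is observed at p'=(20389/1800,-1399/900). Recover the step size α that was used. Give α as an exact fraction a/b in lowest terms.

α = 1/20

F_att = 3/2·(g−p) = 3/2·(-9,6) = (-13.5000,9.0000)
o1: d²=45 ≤ ρ²=63; F_rep = 30·(3,-6)/45² = (0.0444,-0.0889)
F = F_att + ΣF_rep = (-13.4556,8.9111)
Δp = p'−p = (-0.6728,0.4456); α = Δx/Fx = (-1211/1800) / (-1211/90) = 1/20
check: Δy/Fy = (401/900) / (401/45) = 1/20 ✓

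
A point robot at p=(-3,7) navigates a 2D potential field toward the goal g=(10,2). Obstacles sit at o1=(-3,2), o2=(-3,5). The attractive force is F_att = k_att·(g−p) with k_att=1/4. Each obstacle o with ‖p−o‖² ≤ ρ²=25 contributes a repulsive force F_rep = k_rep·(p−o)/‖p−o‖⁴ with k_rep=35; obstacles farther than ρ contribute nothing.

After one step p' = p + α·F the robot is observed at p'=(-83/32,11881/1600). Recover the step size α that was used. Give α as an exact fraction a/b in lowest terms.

α = 1/8

F_att = 1/4·(g−p) = 1/4·(13,-5) = (3.2500,-1.2500)
o1: d²=25 ≤ ρ²=25; F_rep = 35·(0,5)/25² = (0.0000,0.2800)
o2: d²=4 ≤ ρ²=25; F_rep = 35·(0,2)/4² = (0.0000,4.3750)
F = F_att + ΣF_rep = (3.2500,3.4050)
Δp = p'−p = (0.4062,0.4256); α = Δx/Fx = (13/32) / (13/4) = 1/8
check: Δy/Fy = (681/1600) / (681/200) = 1/8 ✓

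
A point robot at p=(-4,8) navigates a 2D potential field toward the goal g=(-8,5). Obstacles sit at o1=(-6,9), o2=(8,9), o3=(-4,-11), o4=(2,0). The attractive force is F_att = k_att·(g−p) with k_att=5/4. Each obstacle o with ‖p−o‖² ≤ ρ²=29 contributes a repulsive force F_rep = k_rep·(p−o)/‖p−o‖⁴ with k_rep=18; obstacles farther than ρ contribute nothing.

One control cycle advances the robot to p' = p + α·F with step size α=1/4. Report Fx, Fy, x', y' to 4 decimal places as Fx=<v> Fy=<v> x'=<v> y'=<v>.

F_att = 5/4·(g−p) = 5/4·(-4,-3) = (-5.0000,-3.7500)
o1: d²=5 ≤ ρ²=29; F_rep = 18·(2,-1)/5² = (1.4400,-0.7200)
o2: d²=145 > ρ²=29 → inactive
o3: d²=361 > ρ²=29 → inactive
o4: d²=100 > ρ²=29 → inactive
F = F_att + ΣF_rep = (-3.5600,-4.4700)
p' = p + 1/4·F = (-4.8900,6.8825)

Fx=-3.5600 Fy=-4.4700 x'=-4.8900 y'=6.8825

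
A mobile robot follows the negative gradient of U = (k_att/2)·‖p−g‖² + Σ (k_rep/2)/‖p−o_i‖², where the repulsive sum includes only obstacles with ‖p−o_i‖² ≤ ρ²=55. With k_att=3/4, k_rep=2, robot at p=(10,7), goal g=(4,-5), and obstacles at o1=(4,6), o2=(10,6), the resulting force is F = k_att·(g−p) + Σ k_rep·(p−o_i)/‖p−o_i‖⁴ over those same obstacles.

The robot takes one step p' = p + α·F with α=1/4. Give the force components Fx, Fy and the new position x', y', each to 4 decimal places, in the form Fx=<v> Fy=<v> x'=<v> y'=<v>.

Fx=-4.4912 Fy=-6.9985 x'=8.8772 y'=5.2504

F_att = 3/4·(g−p) = 3/4·(-6,-12) = (-4.5000,-9.0000)
o1: d²=37 ≤ ρ²=55; F_rep = 2·(6,1)/37² = (0.0088,0.0015)
o2: d²=1 ≤ ρ²=55; F_rep = 2·(0,1)/1² = (0.0000,2.0000)
F = F_att + ΣF_rep = (-4.4912,-6.9985)
p' = p + 1/4·F = (8.8772,5.2504)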